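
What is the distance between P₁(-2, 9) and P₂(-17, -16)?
Using the distance formula: d = sqrt((x₂-x₁)² + (y₂-y₁)²)
dx = (-17) - (-2) = -15
dy = (-16) - 9 = -25
d = sqrt((-15)² + (-25)²) = sqrt(225 + 625) = sqrt(850) = 29.15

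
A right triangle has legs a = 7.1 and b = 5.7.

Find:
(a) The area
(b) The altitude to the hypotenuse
(a) Area = ½ab = ½·7.1·5.7 = 20.235
(b) Hypotenuse c = √(7.1² + 5.7²) = √82.9 = 9.10494
    Area = ½·c·h_c  →  h_c = 2·Area/c = 2·20.235/9.10494 = 4.445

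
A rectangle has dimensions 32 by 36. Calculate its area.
Area = length * width
Area = 32 * 36
Area = 1152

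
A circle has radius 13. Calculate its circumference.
Circumference = 2 * pi * r
Circumference = 2 * pi * 13
Circumference = 81.68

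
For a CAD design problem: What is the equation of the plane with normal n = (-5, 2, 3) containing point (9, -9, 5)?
d = n·P = (-5)(9) + (2)(-9) + (3)(5) = -48
Plane: -5x + 2y + 3z = -48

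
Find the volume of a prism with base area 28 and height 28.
Volume = base area * height
Volume = 28 * 28
Volume = 784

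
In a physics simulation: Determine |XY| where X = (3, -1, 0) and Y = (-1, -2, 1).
d = √[(-4)² + (-1)² + (1)²] = √18 = 4.243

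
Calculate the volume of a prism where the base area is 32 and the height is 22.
Volume = base area * height
Volume = 32 * 22
Volume = 704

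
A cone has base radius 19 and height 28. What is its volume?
Volume = (1/3) * pi * r² * h
Volume = (1/3) * pi * 19² * 28
Volume = (1/3) * pi * 361 * 28
Volume = (1/3) * pi * 10108
Volume = 10585.07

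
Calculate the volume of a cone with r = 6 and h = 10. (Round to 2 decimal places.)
Volume = (1/3) * pi * r² * h
Volume = (1/3) * pi * 6² * 10
Volume = (1/3) * pi * 36 * 10
Volume = (1/3) * pi * 360
Volume = 376.99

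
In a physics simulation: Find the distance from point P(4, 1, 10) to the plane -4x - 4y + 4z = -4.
d = |(-4)(4) + (-4)(1) + 4(10) - (-4)| / √((-4)² + (-4)² + 4²) = 24/√48 = 3.464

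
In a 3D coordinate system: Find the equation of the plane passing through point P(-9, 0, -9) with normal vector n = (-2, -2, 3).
d = n·P = (-2)(-9) + (-2)(0) + (3)(-9) = -9
Plane: -2x - 2y + 3z = -9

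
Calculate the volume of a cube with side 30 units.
Volume = s³
Volume = 30³
Volume = 27000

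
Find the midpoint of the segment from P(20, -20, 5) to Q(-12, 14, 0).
Midpoint = ((20-12)/2, (-20+14)/2, (5+0)/2) = (4, -3, 2.5)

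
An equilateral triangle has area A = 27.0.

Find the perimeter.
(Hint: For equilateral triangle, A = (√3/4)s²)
A = (√3/4)s²  →  s² = 4A/√3 = 4·27.0/√3 = 62.3538
s = 7.89644
Perimeter = 3s = 23.69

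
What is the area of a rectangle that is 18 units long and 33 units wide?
Area = length * width
Area = 18 * 33
Area = 594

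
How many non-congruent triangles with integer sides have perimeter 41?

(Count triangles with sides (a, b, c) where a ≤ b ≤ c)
With a ≤ b ≤ c and a + b + c = 41, the triangle inequality a + b > c gives c < 41/2, so c ≤ 20.
Iterate a from 1 to ⌊p/3⌋ = 13; for each a, b ranges from a to ⌊(p−a)/2⌋ with c = p − a − b, keeping only c ≥ b.
Triples: (1, 20, 20), (2, 19, 20), (3, 18, 20), …
Count = 40 triangles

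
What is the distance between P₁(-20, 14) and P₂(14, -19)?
Using the distance formula: d = sqrt((x₂-x₁)² + (y₂-y₁)²)
dx = 14 - (-20) = 34
dy = (-19) - 14 = -33
d = sqrt(34² + (-33)²) = sqrt(1156 + 1089) = sqrt(2245) = 47.38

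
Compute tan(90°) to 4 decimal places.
tan(90 degrees) = undefined
Decimal approximation: undefined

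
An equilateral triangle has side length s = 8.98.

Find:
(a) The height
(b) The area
(a) Height h = s·√3/2 = 8.98·√3/2 = 7.777
(b) Area = (√3/4)·s² = (√3/4)·8.98² = (√3/4)·80.6404 = 34.92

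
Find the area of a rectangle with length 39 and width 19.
Area = length * width
Area = 39 * 19
Area = 741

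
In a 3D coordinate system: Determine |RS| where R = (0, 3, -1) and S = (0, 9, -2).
d = √[(0)² + (6)² + (-1)²] = √37 = 6.083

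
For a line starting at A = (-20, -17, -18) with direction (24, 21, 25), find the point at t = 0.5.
P(0.5) = (-20 + 24(0.5), -17 + 21(0.5), -18 + 25(0.5)) = (-8, -6.5, -5.5)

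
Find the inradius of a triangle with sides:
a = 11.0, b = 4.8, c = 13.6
s = (a+b+c)/2 = (11.0+4.8+13.6)/2 = 14.7
Area = √(s(s-a)(s-b)(s-c)) = √(14.7·3.7·9.9·1.1) = 24.3374
r = Area/s = 24.3374/14.7 = 1.656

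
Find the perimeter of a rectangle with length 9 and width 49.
Perimeter = 2 * (length + width)
Perimeter = 2 * (9 + 49)
Perimeter = 2 * 58
Perimeter = 116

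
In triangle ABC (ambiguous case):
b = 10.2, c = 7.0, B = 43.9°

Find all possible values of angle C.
sin(C)/c = sin(B)/b  →  sin(C) = c·sin(B)/b = 7.0·sin(43.9°)/10.2 = 0.475864
C₁ = arcsin(0.475864) = 28.42°,  C₂ = 180° - C₁ = 151.58°
Check C₂: A = 180° - 43.9° - 151.58° = -15.48° ≤ 0, rejected
C = 28.42° (one solution)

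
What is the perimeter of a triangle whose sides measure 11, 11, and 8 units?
Perimeter = sum of all sides
Perimeter = 11 + 11 + 8
Perimeter = 30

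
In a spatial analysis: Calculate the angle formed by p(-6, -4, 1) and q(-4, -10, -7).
p·q = 57, |p|² = 53, |q|² = 165
cos θ = 57/√8745 ≈ 0.6095
θ ≈ 52.44°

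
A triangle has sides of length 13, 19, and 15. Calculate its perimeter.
Perimeter = sum of all sides
Perimeter = 13 + 19 + 15
Perimeter = 47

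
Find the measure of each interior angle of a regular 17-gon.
Interior angle of a regular n-gon = (n-2)*180/n
Interior angle = (17-2)*180/17
Interior angle = 15*180/17
Interior angle = 2700/17
Interior angle = 158.82 degrees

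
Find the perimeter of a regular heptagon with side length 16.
Perimeter = number of sides * side length
Perimeter = 7 * 16
Perimeter = 112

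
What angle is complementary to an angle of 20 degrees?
Complementary angles sum to 90 degrees.
Other angle = 90 - 20
Other angle = 70 degrees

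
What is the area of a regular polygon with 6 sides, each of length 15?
For a regular 6-gon with side length s = 15:
Apothem a = s / (2*tan(pi/6)) = 15 / (2*tan(pi/6)) ≈ 12.9904
Perimeter P = 6 * 15 = 90
Area = (1/2) * P * a = (1/2) * 90 * 12.9904 = 584.57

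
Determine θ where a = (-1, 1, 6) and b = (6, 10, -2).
a·b = -8, |a|² = 38, |b|² = 140
cos θ = -8/√5320 ≈ -0.1097
θ ≈ 96.3°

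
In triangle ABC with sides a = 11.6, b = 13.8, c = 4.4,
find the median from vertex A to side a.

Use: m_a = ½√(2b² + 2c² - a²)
m_a = ½√(2·13.8² + 2·4.4² - 11.6²)
m_a = ½√(380.88 + 38.72 - 134.56) = ½√285.04 = 8.442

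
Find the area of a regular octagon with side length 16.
For a regular 8-gon with side length s = 16:
Apothem a = s / (2*tan(pi/8)) = 16 / (2*tan(pi/8)) ≈ 19.3137
Perimeter P = 8 * 16 = 128
Area = (1/2) * P * a = (1/2) * 128 * 19.3137 = 1236.08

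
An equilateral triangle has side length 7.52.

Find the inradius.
For an equilateral triangle, r = s/(2√3) where s is the side.
r = 7.52/(2√3) = 7.52/3.464102 = 2.171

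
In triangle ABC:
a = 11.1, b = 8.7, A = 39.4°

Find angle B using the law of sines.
sin(B)/b = sin(A)/a
sin(B) = b·sin(A)/a = 8.7·sin(39.4°)/11.1 = 0.497491
B = arcsin(0.497491) = 29.83°  (b ≤ a, so B ≤ A and the acute solution is unique)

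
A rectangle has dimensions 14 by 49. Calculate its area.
Area = length * width
Area = 14 * 49
Area = 686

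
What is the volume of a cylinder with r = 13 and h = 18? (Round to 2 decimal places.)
Volume = pi * r² * h
Volume = pi * 13² * 18
Volume = pi * 169 * 18
Volume = pi * 3042
Volume = 9556.72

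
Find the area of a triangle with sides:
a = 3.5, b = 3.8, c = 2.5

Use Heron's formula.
s = (a+b+c)/2 = (3.5+3.8+2.5)/2 = 4.9
A = √(s(s-a)(s-b)(s-c)) = √(4.9·1.4·1.1·2.4)
A = √18.1104 = 4.256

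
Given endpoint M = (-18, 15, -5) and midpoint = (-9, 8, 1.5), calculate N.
N = (2×(-9) - (-18), 2×8 - 15, 2×1.5 - (-5)) = (0, 1, 8)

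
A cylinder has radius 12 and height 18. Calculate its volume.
Volume = pi * r² * h
Volume = pi * 12² * 18
Volume = pi * 144 * 18
Volume = pi * 2592
Volume = 8143.01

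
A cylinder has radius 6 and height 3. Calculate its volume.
Volume = pi * r² * h
Volume = pi * 6² * 3
Volume = pi * 36 * 3
Volume = pi * 108
Volume = 339.29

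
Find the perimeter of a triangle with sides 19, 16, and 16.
Perimeter = sum of all sides
Perimeter = 19 + 16 + 16
Perimeter = 51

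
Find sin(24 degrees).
sin(24 degrees) = 0.4067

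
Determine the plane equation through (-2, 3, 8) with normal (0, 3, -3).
d = n·P = (0)(-2) + (3)(3) + (-3)(8) = -15
Plane: 3y - 3z = -15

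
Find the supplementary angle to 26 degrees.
Supplementary angles sum to 180 degrees.
Other angle = 180 - 26
Other angle = 154 degrees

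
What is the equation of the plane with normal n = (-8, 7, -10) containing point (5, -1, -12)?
d = n·P = (-8)(5) + (7)(-1) + (-10)(-12) = 73
Plane: -8x + 7y - 10z = 73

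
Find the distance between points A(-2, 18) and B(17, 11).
Using the distance formula: d = sqrt((x₂-x₁)² + (y₂-y₁)²)
dx = 17 - (-2) = 19
dy = 11 - 18 = -7
d = sqrt(19² + (-7)²) = sqrt(361 + 49) = sqrt(410) = 20.25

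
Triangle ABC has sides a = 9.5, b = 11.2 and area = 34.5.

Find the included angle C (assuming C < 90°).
Area = ½ab·sin(C)  →  sin(C) = 2·Area/(ab)
sin(C) = 2·34.5/(9.5·11.2) = 0.648496
C = arcsin(0.648496) = 40.43°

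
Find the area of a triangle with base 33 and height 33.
Area = (1/2) * base * height
Area = (1/2) * 33 * 33
Area = 544.50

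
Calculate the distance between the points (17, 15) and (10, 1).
Using the distance formula: d = sqrt((x₂-x₁)² + (y₂-y₁)²)
dx = 10 - 17 = -7
dy = 1 - 15 = -14
d = sqrt((-7)² + (-14)²) = sqrt(49 + 196) = sqrt(245) = 15.65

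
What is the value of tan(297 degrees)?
tan(297 degrees) = -1.9626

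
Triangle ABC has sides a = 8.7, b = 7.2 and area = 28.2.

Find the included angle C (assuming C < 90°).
Area = ½ab·sin(C)  →  sin(C) = 2·Area/(ab)
sin(C) = 2·28.2/(8.7·7.2) = 0.900383
C = arcsin(0.900383) = 64.21°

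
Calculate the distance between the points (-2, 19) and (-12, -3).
Using the distance formula: d = sqrt((x₂-x₁)² + (y₂-y₁)²)
dx = (-12) - (-2) = -10
dy = (-3) - 19 = -22
d = sqrt((-10)² + (-22)²) = sqrt(100 + 484) = sqrt(584) = 24.17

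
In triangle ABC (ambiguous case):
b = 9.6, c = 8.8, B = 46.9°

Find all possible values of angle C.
sin(C)/c = sin(B)/b  →  sin(C) = c·sin(B)/b = 8.8·sin(46.9°)/9.6 = 0.669315
C₁ = arcsin(0.669315) = 42.01°,  C₂ = 180° - C₁ = 137.99°
Check C₂: A = 180° - 46.9° - 137.99° = -4.89° ≤ 0, rejected
C = 42.01° (one solution)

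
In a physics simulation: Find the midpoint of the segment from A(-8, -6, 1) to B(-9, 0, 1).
Midpoint = ((-8-9)/2, (-6+0)/2, (1+1)/2) = (-8.5, -3, 1)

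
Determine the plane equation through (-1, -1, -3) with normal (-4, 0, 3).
d = n·P = (-4)(-1) + (0)(-1) + (3)(-3) = -5
Plane: -4x + 3z = -5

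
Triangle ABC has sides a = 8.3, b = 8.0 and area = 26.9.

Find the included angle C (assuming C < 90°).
Area = ½ab·sin(C)  →  sin(C) = 2·Area/(ab)
sin(C) = 2·26.9/(8.3·8.0) = 0.810241
C = arcsin(0.810241) = 54.12°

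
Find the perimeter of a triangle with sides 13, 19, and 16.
Perimeter = sum of all sides
Perimeter = 13 + 19 + 16
Perimeter = 48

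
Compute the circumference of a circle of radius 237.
Circumference = 2 * pi * r
Circumference = 2 * pi * 237
Circumference = 1489.11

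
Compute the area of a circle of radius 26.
Area = pi * r²
Area = pi * 26²
Area = pi * 676
Area = 2123.72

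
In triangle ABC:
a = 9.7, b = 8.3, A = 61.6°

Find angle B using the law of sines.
sin(B)/b = sin(A)/a
sin(B) = b·sin(A)/a = 8.3·sin(61.6°)/9.7 = 0.752689
B = arcsin(0.752689) = 48.82°  (b ≤ a, so B ≤ A and the acute solution is unique)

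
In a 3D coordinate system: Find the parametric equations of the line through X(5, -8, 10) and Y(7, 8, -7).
Direction vector d = Y - X = (2, 16, -17)
x = 5 + 2t, y = -8 + 16t, z = 10 - 17t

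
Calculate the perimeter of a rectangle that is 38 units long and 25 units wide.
Perimeter = 2 * (length + width)
Perimeter = 2 * (38 + 25)
Perimeter = 2 * 63
Perimeter = 126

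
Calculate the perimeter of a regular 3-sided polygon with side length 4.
Perimeter = number of sides * side length
Perimeter = 3 * 4
Perimeter = 12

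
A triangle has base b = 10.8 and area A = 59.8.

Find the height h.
A = ½bh  →  h = 2A/b
h = 2·59.8/10.8 = 11.07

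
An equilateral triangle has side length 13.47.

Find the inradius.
For an equilateral triangle, r = s/(2√3) where s is the side.
r = 13.47/(2√3) = 13.47/3.464102 = 3.888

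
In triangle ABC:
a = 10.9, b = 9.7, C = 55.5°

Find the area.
Using A = ½ab·sin(C):
A = ½·10.9·9.7·sin(55.5°) = ½·105.73·0.824126 = 43.57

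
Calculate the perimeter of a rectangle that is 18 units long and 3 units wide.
Perimeter = 2 * (length + width)
Perimeter = 2 * (18 + 3)
Perimeter = 2 * 21
Perimeter = 42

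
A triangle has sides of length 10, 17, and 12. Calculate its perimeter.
Perimeter = sum of all sides
Perimeter = 10 + 17 + 12
Perimeter = 39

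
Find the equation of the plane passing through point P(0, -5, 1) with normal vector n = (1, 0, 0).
d = n·P = (1)(0) + (0)(-5) + (0)(1) = 0
Plane: x = 0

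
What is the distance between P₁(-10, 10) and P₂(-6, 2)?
Using the distance formula: d = sqrt((x₂-x₁)² + (y₂-y₁)²)
dx = (-6) - (-10) = 4
dy = 2 - 10 = -8
d = sqrt(4² + (-8)²) = sqrt(16 + 64) = sqrt(80) = 8.94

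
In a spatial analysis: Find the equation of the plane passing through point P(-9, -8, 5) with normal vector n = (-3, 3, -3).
d = n·P = (-3)(-9) + (3)(-8) + (-3)(5) = -12
Plane: -3x + 3y - 3z = -12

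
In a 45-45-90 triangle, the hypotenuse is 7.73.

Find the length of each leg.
In a 45-45-90 triangle, hypotenuse = leg·√2  →  leg = hypotenuse/√2
leg = 7.73/√2 = 5.466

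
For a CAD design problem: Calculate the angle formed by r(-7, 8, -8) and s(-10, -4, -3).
r·s = 62, |r|² = 177, |s|² = 125
cos θ = 62/√22125 ≈ 0.4168
θ ≈ 65.37°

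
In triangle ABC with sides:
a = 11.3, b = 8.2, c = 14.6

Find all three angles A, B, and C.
By the law of cosines:
cos(A) = (b² + c² - a²)/(2bc) = 0.637780  →  A = 50.37°
cos(B) = (a² + c² - b²)/(2ac) = 0.829222  →  B = 33.98°
cos(C) = (a² + b² - c²)/(2ab) = -0.098370  →  C = 95.65°
Check: A + B + C = 180.0° ✓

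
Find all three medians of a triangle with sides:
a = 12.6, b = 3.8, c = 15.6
Using m_x = ½√(2y² + 2z² - x²):
m_a = ½√(2·3.8² + 2·15.6² - 12.6²) = ½√356.84 = 9.445
m_b = ½√(2·12.6² + 2·15.6² - 3.8²) = ½√789.8 = 14.05
m_c = ½√(2·12.6² + 2·3.8² - 15.6²) = ½√103.04 = 5.075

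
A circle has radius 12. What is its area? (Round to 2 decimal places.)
Area = pi * r²
Area = pi * 12²
Area = pi * 144
Area = 452.39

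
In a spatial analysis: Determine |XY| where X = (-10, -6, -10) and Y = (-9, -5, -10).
d = √[(1)² + (1)² + (0)²] = √2 = 1.414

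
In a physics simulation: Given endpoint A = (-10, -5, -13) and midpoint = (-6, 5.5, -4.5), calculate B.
B = (2×(-6) - (-10), 2×5.5 - (-5), 2×(-4.5) - (-13)) = (-2, 16, 4)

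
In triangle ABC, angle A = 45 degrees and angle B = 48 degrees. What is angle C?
Sum of angles in a triangle = 180 degrees
Third angle = 180 - 45 - 48
Third angle = 87 degrees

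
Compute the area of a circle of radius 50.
Area = pi * r²
Area = pi * 50²
Area = pi * 2500
Area = 7853.98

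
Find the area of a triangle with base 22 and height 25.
Area = (1/2) * base * height
Area = (1/2) * 22 * 25
Area = 275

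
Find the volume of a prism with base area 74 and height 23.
Volume = base area * height
Volume = 74 * 23
Volume = 1702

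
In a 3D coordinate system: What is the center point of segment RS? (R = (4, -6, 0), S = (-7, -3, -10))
Midpoint = ((4-7)/2, (-6-3)/2, (0-10)/2) = (-1.5, -4.5, -5)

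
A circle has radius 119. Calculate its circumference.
Circumference = 2 * pi * r
Circumference = 2 * pi * 119
Circumference = 747.70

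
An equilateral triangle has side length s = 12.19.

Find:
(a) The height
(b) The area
(a) Height h = s·√3/2 = 12.19·√3/2 = 10.56
(b) Area = (√3/4)·s² = (√3/4)·12.19² = (√3/4)·148.596 = 64.34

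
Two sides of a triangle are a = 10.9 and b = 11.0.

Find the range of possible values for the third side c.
By the triangle inequality: |a - b| < c < a + b
|10.9 - 11.0| < c < 10.9 + 11.0
0.1 < c < 21.9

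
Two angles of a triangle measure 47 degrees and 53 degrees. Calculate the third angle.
Sum of angles in a triangle = 180 degrees
Third angle = 180 - 47 - 53
Third angle = 80 degrees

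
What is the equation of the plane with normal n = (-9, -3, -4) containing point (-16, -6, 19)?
d = n·P = (-9)(-16) + (-3)(-6) + (-4)(19) = 86
Plane: -9x - 3y - 4z = 86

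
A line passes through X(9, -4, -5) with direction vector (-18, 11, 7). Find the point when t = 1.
P(1) = (9 + (-18)(1), -4 + 11(1), -5 + 7(1)) = (-9, 7, 2)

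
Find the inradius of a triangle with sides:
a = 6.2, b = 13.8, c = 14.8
s = (a+b+c)/2 = (6.2+13.8+14.8)/2 = 17.4
Area = √(s(s-a)(s-b)(s-c)) = √(17.4·11.2·3.6·2.6) = 42.7092
r = Area/s = 42.7092/17.4 = 2.455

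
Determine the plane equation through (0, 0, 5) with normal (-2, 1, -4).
d = n·P = (-2)(0) + (1)(0) + (-4)(5) = -20
Plane: -2x + y - 4z = -20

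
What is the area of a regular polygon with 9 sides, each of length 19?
For a regular 9-gon with side length s = 19:
Apothem a = s / (2*tan(pi/9)) = 19 / (2*tan(pi/9)) ≈ 26.101
Perimeter P = 9 * 19 = 171
Area = (1/2) * P * a = (1/2) * 171 * 26.101 = 2231.64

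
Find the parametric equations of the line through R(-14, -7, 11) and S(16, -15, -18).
Direction vector d = S - R = (30, -8, -29)
x = -14 + 30t, y = -7 - 8t, z = 11 - 29t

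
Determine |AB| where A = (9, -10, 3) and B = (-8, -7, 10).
d = √[(-17)² + (3)² + (7)²] = √347 = 18.63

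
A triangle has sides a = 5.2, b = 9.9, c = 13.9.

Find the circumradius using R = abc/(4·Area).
s = (a+b+c)/2 = 14.5
Area = √(s(s-a)(s-b)(s-c)) = √(14.5·9.3·4.6·0.6) = 19.2921
R = abc/(4·Area) = (5.2·9.9·13.9)/(4·19.2921) = 715.572/77.1684 = 9.273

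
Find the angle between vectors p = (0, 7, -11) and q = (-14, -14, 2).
p·q = -120, |p|² = 170, |q|² = 396
cos θ = -120/√67320 ≈ -0.4625
θ ≈ 117.5°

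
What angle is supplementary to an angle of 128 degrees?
Supplementary angles sum to 180 degrees.
Other angle = 180 - 128
Other angle = 52 degrees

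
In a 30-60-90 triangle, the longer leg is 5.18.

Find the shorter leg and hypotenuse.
In a 30-60-90 triangle, sides are in ratio 1 : √3 : 2.
Long leg = short leg·√3  →  short leg = 5.18/√3 = 2.991
Hypotenuse = 2·(short leg) = 2·5.18/√3 = 5.981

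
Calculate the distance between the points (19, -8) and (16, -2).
Using the distance formula: d = sqrt((x₂-x₁)² + (y₂-y₁)²)
dx = 16 - 19 = -3
dy = (-2) - (-8) = 6
d = sqrt((-3)² + 6²) = sqrt(9 + 36) = sqrt(45) = 6.71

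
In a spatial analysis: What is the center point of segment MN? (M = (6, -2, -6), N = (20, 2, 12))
Midpoint = ((6+20)/2, (-2+2)/2, (-6+12)/2) = (13, 0, 3)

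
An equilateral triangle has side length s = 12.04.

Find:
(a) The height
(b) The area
(a) Height h = s·√3/2 = 12.04·√3/2 = 10.43
(b) Area = (√3/4)·s² = (√3/4)·12.04² = (√3/4)·144.962 = 62.77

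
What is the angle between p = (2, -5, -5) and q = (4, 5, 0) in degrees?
p·q = -17, |p|² = 54, |q|² = 41
cos θ = -17/√2214 ≈ -0.3613
θ ≈ 111.2°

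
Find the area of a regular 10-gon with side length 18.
For a regular 10-gon with side length s = 18:
Apothem a = s / (2*tan(pi/10)) = 18 / (2*tan(pi/10)) ≈ 27.69915
Perimeter P = 10 * 18 = 180
Area = (1/2) * P * a = (1/2) * 180 * 27.69915 = 2492.92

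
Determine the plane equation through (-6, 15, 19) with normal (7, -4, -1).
d = n·P = (7)(-6) + (-4)(15) + (-1)(19) = -121
Plane: 7x - 4y - z = -121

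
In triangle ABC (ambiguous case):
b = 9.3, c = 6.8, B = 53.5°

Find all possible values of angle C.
sin(C)/c = sin(B)/b  →  sin(C) = c·sin(B)/b = 6.8·sin(53.5°)/9.3 = 0.587766
C₁ = arcsin(0.587766) = 36°,  C₂ = 180° - C₁ = 144°
Check C₂: A = 180° - 53.5° - 144° = -17.5° ≤ 0, rejected
C = 36° (one solution)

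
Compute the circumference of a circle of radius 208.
Circumference = 2 * pi * r
Circumference = 2 * pi * 208
Circumference = 1306.90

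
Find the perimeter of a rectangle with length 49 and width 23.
Perimeter = 2 * (length + width)
Perimeter = 2 * (49 + 23)
Perimeter = 2 * 72
Perimeter = 144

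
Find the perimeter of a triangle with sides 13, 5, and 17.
Perimeter = sum of all sides
Perimeter = 13 + 5 + 17
Perimeter = 35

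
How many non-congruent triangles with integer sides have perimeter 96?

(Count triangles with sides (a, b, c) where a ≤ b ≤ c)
With a ≤ b ≤ c and a + b + c = 96, the triangle inequality a + b > c gives c < 96/2, so c ≤ 47.
Iterate a from 1 to ⌊p/3⌋ = 32; for each a, b ranges from a to ⌊(p−a)/2⌋ with c = p − a − b, keeping only c ≥ b.
Triples: (2, 47, 47), (3, 46, 47), (4, 45, 47), …
Count = 192 triangles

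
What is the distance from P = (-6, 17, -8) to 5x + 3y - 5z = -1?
d = |5(-6) + 3(17) + (-5)(-8) - (-1)| / √(5² + 3² + (-5)²) = 62/√59 = 8.072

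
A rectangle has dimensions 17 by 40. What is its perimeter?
Perimeter = 2 * (length + width)
Perimeter = 2 * (17 + 40)
Perimeter = 2 * 57
Perimeter = 114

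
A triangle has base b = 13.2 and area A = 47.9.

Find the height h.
A = ½bh  →  h = 2A/b
h = 2·47.9/13.2 = 7.258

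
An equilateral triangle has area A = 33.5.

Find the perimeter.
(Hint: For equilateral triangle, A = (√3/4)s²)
A = (√3/4)s²  →  s² = 4A/√3 = 4·33.5/√3 = 77.3649
s = 8.79573
Perimeter = 3s = 26.39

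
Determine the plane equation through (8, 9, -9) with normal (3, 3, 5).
d = n·P = (3)(8) + (3)(9) + (5)(-9) = 6
Plane: 3x + 3y + 5z = 6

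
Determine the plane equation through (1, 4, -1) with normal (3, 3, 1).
d = n·P = (3)(1) + (3)(4) + (1)(-1) = 14
Plane: 3x + 3y + z = 14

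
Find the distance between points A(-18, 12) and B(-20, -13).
Using the distance formula: d = sqrt((x₂-x₁)² + (y₂-y₁)²)
dx = (-20) - (-18) = -2
dy = (-13) - 12 = -25
d = sqrt((-2)² + (-25)²) = sqrt(4 + 625) = sqrt(629) = 25.08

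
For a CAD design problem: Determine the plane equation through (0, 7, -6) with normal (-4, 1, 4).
d = n·P = (-4)(0) + (1)(7) + (4)(-6) = -17
Plane: -4x + y + 4z = -17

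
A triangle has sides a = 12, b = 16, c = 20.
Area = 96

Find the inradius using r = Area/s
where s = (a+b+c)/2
s = (12+16+20)/2 = 24
r = Area/s = 96/24 = 4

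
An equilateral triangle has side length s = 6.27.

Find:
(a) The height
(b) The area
(a) Height h = s·√3/2 = 6.27·√3/2 = 5.43
(b) Area = (√3/4)·s² = (√3/4)·6.27² = (√3/4)·39.3129 = 17.02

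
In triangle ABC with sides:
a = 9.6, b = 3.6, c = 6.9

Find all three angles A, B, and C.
By the law of cosines:
cos(A) = (b² + c² - a²)/(2bc) = -0.635870  →  A = 129.5°
cos(B) = (a² + c² - b²)/(2ac) = 0.957201  →  B = 16.82°
cos(C) = (a² + b² - c²)/(2ab) = 0.832031  →  C = 33.69°
Check: A + B + C = 180.0° ✓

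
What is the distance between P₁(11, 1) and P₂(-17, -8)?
Using the distance formula: d = sqrt((x₂-x₁)² + (y₂-y₁)²)
dx = (-17) - 11 = -28
dy = (-8) - 1 = -9
d = sqrt((-28)² + (-9)²) = sqrt(784 + 81) = sqrt(865) = 29.41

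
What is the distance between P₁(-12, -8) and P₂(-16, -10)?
Using the distance formula: d = sqrt((x₂-x₁)² + (y₂-y₁)²)
dx = (-16) - (-12) = -4
dy = (-10) - (-8) = -2
d = sqrt((-4)² + (-2)²) = sqrt(16 + 4) = sqrt(20) = 4.47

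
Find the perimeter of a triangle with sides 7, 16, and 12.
Perimeter = sum of all sides
Perimeter = 7 + 16 + 12
Perimeter = 35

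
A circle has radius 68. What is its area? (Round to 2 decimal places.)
Area = pi * r²
Area = pi * 68²
Area = pi * 4624
Area = 14526.72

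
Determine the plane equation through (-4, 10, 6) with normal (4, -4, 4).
d = n·P = (4)(-4) + (-4)(10) + (4)(6) = -32
Plane: 4x - 4y + 4z = -32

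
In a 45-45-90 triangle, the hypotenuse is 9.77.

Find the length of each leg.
In a 45-45-90 triangle, hypotenuse = leg·√2  →  leg = hypotenuse/√2
leg = 9.77/√2 = 6.908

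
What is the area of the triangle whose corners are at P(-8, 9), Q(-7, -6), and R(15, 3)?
Using the coordinate formula: Area = (1/2)|x₁(y₂-y₃) + x₂(y₃-y₁) + x₃(y₁-y₂)|
Area = (1/2)|(-8)((-6)-3) + (-7)(3-9) + 15(9-(-6))|
Area = (1/2)|(-8)*(-9) + (-7)*(-6) + 15*15|
Area = (1/2)|72 + 42 + 225|
Area = (1/2)*339 = 169.50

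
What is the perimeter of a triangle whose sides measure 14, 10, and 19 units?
Perimeter = sum of all sides
Perimeter = 14 + 10 + 19
Perimeter = 43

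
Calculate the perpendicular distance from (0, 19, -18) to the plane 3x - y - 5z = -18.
d = |3(0) + (-1)(19) + (-5)(-18) - (-18)| / √(3² + (-1)² + (-5)²) = 89/√35 = 15.04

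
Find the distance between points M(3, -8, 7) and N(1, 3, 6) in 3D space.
d = √[(-2)² + (11)² + (-1)²] = √126 = 11.22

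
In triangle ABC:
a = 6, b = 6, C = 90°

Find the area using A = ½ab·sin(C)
A = ½·6·6·sin(90°) = ½·36·1.000000 = 18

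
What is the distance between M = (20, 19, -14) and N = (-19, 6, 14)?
d = √[(-39)² + (-13)² + (28)²] = √2474 = 49.74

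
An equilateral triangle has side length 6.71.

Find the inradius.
For an equilateral triangle, r = s/(2√3) where s is the side.
r = 6.71/(2√3) = 6.71/3.464102 = 1.937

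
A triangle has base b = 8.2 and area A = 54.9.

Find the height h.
A = ½bh  →  h = 2A/b
h = 2·54.9/8.2 = 13.39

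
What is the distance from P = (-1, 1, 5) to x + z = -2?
d = |1(-1) + 0(1) + 1(5) - (-2)| / √(1² + 0² + 1²) = 6/√2 = 4.243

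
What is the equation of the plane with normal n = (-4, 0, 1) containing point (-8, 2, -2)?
d = n·P = (-4)(-8) + (0)(2) + (1)(-2) = 30
Plane: -4x + z = 30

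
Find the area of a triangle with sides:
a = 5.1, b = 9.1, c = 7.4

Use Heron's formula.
s = (a+b+c)/2 = (5.1+9.1+7.4)/2 = 10.8
A = √(s(s-a)(s-b)(s-c)) = √(10.8·5.7·1.7·3.4)
A = √355.817 = 18.86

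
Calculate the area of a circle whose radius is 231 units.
Area = pi * r²
Area = pi * 231²
Area = pi * 53361
Area = 167638.53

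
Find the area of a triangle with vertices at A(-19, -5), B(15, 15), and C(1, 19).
Using the coordinate formula: Area = (1/2)|x₁(y₂-y₃) + x₂(y₃-y₁) + x₃(y₁-y₂)|
Area = (1/2)|(-19)(15-19) + 15(19-(-5)) + 1((-5)-15)|
Area = (1/2)|(-19)*(-4) + 15*24 + 1*(-20)|
Area = (1/2)|76 + 360 + (-20)|
Area = (1/2)*416 = 208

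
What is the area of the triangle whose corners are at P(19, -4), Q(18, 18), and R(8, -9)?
Using the coordinate formula: Area = (1/2)|x₁(y₂-y₃) + x₂(y₃-y₁) + x₃(y₁-y₂)|
Area = (1/2)|19(18-(-9)) + 18((-9)-(-4)) + 8((-4)-18)|
Area = (1/2)|19*27 + 18*(-5) + 8*(-22)|
Area = (1/2)|513 + (-90) + (-176)|
Area = (1/2)*247 = 123.50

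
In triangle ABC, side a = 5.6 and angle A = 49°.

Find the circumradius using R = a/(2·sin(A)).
R = a/(2·sin(A)) = 5.6/(2·sin(49°))
R = 5.6/(2·0.754710) = 5.6/1.509419 = 3.71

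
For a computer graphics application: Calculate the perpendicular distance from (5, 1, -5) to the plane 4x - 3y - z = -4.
d = |4(5) + (-3)(1) + (-1)(-5) - (-4)| / √(4² + (-3)² + (-1)²) = 26/√26 = 5.099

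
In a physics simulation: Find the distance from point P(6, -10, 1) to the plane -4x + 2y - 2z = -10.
d = |(-4)(6) + 2(-10) + (-2)(1) - (-10)| / √((-4)² + 2² + (-2)²) = 36/√24 = 7.348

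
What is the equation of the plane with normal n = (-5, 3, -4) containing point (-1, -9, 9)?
d = n·P = (-5)(-1) + (3)(-9) + (-4)(9) = -58
Plane: -5x + 3y - 4z = -58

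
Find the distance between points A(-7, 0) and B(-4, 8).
Using the distance formula: d = sqrt((x₂-x₁)² + (y₂-y₁)²)
dx = (-4) - (-7) = 3
dy = 8 - 0 = 8
d = sqrt(3² + 8²) = sqrt(9 + 64) = sqrt(73) = 8.54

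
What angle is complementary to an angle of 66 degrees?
Complementary angles sum to 90 degrees.
Other angle = 90 - 66
Other angle = 24 degrees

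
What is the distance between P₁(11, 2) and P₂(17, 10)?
Using the distance formula: d = sqrt((x₂-x₁)² + (y₂-y₁)²)
dx = 17 - 11 = 6
dy = 10 - 2 = 8
d = sqrt(6² + 8²) = sqrt(36 + 64) = sqrt(100) = 10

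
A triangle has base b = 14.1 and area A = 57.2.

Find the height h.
A = ½bh  →  h = 2A/b
h = 2·57.2/14.1 = 8.113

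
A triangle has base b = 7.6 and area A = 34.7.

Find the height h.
A = ½bh  →  h = 2A/b
h = 2·34.7/7.6 = 9.132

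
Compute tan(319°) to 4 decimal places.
tan(319 degrees) = -0.8693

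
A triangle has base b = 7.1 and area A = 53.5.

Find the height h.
A = ½bh  →  h = 2A/b
h = 2·53.5/7.1 = 15.07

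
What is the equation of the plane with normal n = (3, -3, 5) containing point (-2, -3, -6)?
d = n·P = (3)(-2) + (-3)(-3) + (5)(-6) = -27
Plane: 3x - 3y + 5z = -27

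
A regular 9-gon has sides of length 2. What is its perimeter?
Perimeter = number of sides * side length
Perimeter = 9 * 2
Perimeter = 18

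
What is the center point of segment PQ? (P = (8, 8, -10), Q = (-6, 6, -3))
Midpoint = ((8-6)/2, (8+6)/2, (-10-3)/2) = (1, 7, -6.5)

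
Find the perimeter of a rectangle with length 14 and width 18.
Perimeter = 2 * (length + width)
Perimeter = 2 * (14 + 18)
Perimeter = 2 * 32
Perimeter = 64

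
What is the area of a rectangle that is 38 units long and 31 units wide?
Area = length * width
Area = 38 * 31
Area = 1178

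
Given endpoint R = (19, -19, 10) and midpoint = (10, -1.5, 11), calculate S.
S = (2×10 - 19, 2×(-1.5) - (-19), 2×11 - 10) = (1, 16, 12)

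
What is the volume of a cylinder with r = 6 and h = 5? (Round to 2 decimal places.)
Volume = pi * r² * h
Volume = pi * 6² * 5
Volume = pi * 36 * 5
Volume = pi * 180
Volume = 565.49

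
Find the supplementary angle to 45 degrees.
Supplementary angles sum to 180 degrees.
Other angle = 180 - 45
Other angle = 135 degrees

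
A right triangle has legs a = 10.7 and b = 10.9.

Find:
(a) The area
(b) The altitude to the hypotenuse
(a) Area = ½ab = ½·10.7·10.9 = 58.315
(b) Hypotenuse c = √(10.7² + 10.9²) = √233.3 = 15.2742
    Area = ½·c·h_c  →  h_c = 2·Area/c = 2·58.315/15.2742 = 7.636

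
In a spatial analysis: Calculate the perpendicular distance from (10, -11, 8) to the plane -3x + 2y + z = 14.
d = |(-3)(10) + 2(-11) + 1(8) - (14)| / √((-3)² + 2² + 1²) = 58/√14 = 15.5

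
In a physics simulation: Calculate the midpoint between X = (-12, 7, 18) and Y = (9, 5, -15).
Midpoint = ((-12+9)/2, (7+5)/2, (18-15)/2) = (-1.5, 6, 1.5)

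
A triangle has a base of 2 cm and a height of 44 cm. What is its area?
Area = (1/2) * base * height
Area = (1/2) * 2 * 44
Area = 44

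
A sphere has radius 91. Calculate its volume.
Volume = (4/3) * pi * r³
Volume = (4/3) * pi * 91³
Volume = (4/3) * pi * 753571
Volume = 3156550.82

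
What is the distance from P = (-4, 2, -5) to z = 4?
d = |0(-4) + 0(2) + 1(-5) - (4)| / √(0² + 0² + 1²) = 9/√1 = 9.0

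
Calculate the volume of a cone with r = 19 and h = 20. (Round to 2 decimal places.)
Volume = (1/3) * pi * r² * h
Volume = (1/3) * pi * 19² * 20
Volume = (1/3) * pi * 361 * 20
Volume = (1/3) * pi * 7220
Volume = 7560.77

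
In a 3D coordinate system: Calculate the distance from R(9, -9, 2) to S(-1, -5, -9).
d = √[(-10)² + (4)² + (-11)²] = √237 = 15.39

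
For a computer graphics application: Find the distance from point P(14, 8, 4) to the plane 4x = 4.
d = |4(14) + 0(8) + 0(4) - (4)| / √(4² + 0² + 0²) = 52/√16 = 13.0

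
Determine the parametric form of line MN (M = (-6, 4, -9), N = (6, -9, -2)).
Direction vector d = N - M = (12, -13, 7)
x = -6 + 12t, y = 4 - 13t, z = -9 + 7t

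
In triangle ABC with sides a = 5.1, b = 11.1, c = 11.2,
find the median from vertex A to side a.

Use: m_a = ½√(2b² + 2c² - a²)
m_a = ½√(2·11.1² + 2·11.2² - 5.1²)
m_a = ½√(246.42 + 250.88 - 26.01) = ½√471.29 = 10.85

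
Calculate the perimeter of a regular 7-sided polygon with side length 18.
Perimeter = number of sides * side length
Perimeter = 7 * 18
Perimeter = 126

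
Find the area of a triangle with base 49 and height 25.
Area = (1/2) * base * height
Area = (1/2) * 49 * 25
Area = 612.50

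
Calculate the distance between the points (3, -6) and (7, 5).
Using the distance formula: d = sqrt((x₂-x₁)² + (y₂-y₁)²)
dx = 7 - 3 = 4
dy = 5 - (-6) = 11
d = sqrt(4² + 11²) = sqrt(16 + 121) = sqrt(137) = 11.70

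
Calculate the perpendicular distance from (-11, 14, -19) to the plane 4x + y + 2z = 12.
d = |4(-11) + 1(14) + 2(-19) - (12)| / √(4² + 1² + 2²) = 80/√21 = 17.46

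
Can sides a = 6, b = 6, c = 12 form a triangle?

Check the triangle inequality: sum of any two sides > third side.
No: 6 + 6 = 12 is not > 12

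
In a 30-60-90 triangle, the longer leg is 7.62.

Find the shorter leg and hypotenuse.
In a 30-60-90 triangle, sides are in ratio 1 : √3 : 2.
Long leg = short leg·√3  →  short leg = 7.62/√3 = 4.399
Hypotenuse = 2·(short leg) = 2·7.62/√3 = 8.799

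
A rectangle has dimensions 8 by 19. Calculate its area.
Area = length * width
Area = 8 * 19
Area = 152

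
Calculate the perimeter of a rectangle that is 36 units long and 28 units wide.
Perimeter = 2 * (length + width)
Perimeter = 2 * (36 + 28)
Perimeter = 2 * 64
Perimeter = 128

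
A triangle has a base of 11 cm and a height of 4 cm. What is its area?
Area = (1/2) * base * height
Area = (1/2) * 11 * 4
Area = 22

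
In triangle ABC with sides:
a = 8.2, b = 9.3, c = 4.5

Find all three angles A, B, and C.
By the law of cosines:
cos(A) = (b² + c² - a²)/(2bc) = 0.471924  →  A = 61.84°
cos(B) = (a² + c² - b²)/(2ac) = 0.013550  →  B = 89.22°
cos(C) = (a² + b² - c²)/(2ab) = 0.875164  →  C = 28.94°
Check: A + B + C = 180.0° ✓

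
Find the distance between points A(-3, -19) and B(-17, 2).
Using the distance formula: d = sqrt((x₂-x₁)² + (y₂-y₁)²)
dx = (-17) - (-3) = -14
dy = 2 - (-19) = 21
d = sqrt((-14)² + 21²) = sqrt(196 + 441) = sqrt(637) = 25.24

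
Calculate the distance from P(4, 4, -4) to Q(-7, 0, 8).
d = √[(-11)² + (-4)² + (12)²] = √281 = 16.76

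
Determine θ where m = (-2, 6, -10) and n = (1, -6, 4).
m·n = -78, |m|² = 140, |n|² = 53
cos θ = -78/√7420 ≈ -0.9055
θ ≈ 154.9°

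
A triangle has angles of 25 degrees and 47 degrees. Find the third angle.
Sum of angles in a triangle = 180 degrees
Third angle = 180 - 25 - 47
Third angle = 108 degrees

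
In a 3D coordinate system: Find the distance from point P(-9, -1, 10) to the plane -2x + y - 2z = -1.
d = |(-2)(-9) + 1(-1) + (-2)(10) - (-1)| / √((-2)² + 1² + (-2)²) = 2/√9 = 0.6667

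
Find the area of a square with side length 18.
Area = s²
Area = 18²
Area = 324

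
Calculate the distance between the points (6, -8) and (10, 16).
Using the distance formula: d = sqrt((x₂-x₁)² + (y₂-y₁)²)
dx = 10 - 6 = 4
dy = 16 - (-8) = 24
d = sqrt(4² + 24²) = sqrt(16 + 576) = sqrt(592) = 24.33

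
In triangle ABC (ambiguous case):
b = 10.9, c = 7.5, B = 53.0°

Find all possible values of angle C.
sin(C)/c = sin(B)/b  →  sin(C) = c·sin(B)/b = 7.5·sin(53.0°)/10.9 = 0.549520
C₁ = arcsin(0.549520) = 33.33°,  C₂ = 180° - C₁ = 146.67°
Check C₂: A = 180° - 53.0° - 146.67° = -19.67° ≤ 0, rejected
C = 33.33° (one solution)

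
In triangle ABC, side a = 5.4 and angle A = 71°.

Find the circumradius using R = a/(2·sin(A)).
R = a/(2·sin(A)) = 5.4/(2·sin(71°))
R = 5.4/(2·0.945519) = 5.4/1.891037 = 2.856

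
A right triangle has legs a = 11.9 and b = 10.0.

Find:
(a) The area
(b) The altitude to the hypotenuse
(a) Area = ½ab = ½·11.9·10.0 = 59.5
(b) Hypotenuse c = √(11.9² + 10.0²) = √241.61 = 15.5438
    Area = ½·c·h_c  →  h_c = 2·Area/c = 2·59.5/15.5438 = 7.656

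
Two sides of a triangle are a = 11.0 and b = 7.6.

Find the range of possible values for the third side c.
By the triangle inequality: |a - b| < c < a + b
|11.0 - 7.6| < c < 11.0 + 7.6
3.4 < c < 18.6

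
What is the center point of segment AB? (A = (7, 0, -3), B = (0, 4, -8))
Midpoint = ((7+0)/2, (0+4)/2, (-3-8)/2) = (3.5, 2, -5.5)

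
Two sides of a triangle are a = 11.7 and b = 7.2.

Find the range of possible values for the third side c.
By the triangle inequality: |a - b| < c < a + b
|11.7 - 7.2| < c < 11.7 + 7.2
4.5 < c < 18.9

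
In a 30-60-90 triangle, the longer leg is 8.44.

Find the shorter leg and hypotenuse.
In a 30-60-90 triangle, sides are in ratio 1 : √3 : 2.
Long leg = short leg·√3  →  short leg = 8.44/√3 = 4.873
Hypotenuse = 2·(short leg) = 2·8.44/√3 = 9.746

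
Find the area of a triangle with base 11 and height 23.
Area = (1/2) * base * height
Area = (1/2) * 11 * 23
Area = 126.50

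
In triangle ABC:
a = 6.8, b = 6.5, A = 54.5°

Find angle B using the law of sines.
sin(B)/b = sin(A)/a
sin(B) = b·sin(A)/a = 6.5·sin(54.5°)/6.8 = 0.778199
B = arcsin(0.778199) = 51.1°  (b ≤ a, so B ≤ A and the acute solution is unique)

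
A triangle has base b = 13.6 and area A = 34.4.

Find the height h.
A = ½bh  →  h = 2A/b
h = 2·34.4/13.6 = 5.059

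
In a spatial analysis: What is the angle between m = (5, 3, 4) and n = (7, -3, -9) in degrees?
m·n = -10, |m|² = 50, |n|² = 139
cos θ = -10/√6950 ≈ -0.12
θ ≈ 96.89°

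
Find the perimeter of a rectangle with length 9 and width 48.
Perimeter = 2 * (length + width)
Perimeter = 2 * (9 + 48)
Perimeter = 2 * 57
Perimeter = 114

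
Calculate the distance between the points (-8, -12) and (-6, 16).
Using the distance formula: d = sqrt((x₂-x₁)² + (y₂-y₁)²)
dx = (-6) - (-8) = 2
dy = 16 - (-12) = 28
d = sqrt(2² + 28²) = sqrt(4 + 784) = sqrt(788) = 28.07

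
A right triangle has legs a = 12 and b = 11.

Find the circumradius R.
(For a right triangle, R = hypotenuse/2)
Hypotenuse c = √(12² + 11²) = √265 = 16.2788
R = c/2 = 8.139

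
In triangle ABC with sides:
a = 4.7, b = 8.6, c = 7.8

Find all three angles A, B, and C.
By the law of cosines:
cos(A) = (b² + c² - a²)/(2bc) = 0.840116  →  A = 32.85°
cos(B) = (a² + c² - b²)/(2ac) = 0.122340  →  B = 82.97°
cos(C) = (a² + b² - c²)/(2ab) = 0.435552  →  C = 64.18°
Check: A + B + C = 180.0° ✓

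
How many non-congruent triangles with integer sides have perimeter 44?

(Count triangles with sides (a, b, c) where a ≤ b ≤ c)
With a ≤ b ≤ c and a + b + c = 44, the triangle inequality a + b > c gives c < 44/2, so c ≤ 21.
Iterate a from 1 to ⌊p/3⌋ = 14; for each a, b ranges from a to ⌊(p−a)/2⌋ with c = p − a − b, keeping only c ≥ b.
Triples: (2, 21, 21), (3, 20, 21), (4, 19, 21), …
Count = 40 triangles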